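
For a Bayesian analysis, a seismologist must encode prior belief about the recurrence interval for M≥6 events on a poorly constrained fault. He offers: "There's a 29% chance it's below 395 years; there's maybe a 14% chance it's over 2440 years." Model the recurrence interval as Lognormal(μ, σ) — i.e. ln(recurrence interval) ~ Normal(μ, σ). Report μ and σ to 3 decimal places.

If T ~ Lognormal(μ,σ) then ln T ~ Normal(μ,σ), so the p-quantile of ln T is μ + z_p·σ.
ln(395) = 5.979 and ln(2440) = 7.8; z_{0.29} = -0.5534, z_{0.86} = 1.08.
σ = (7.8 − 5.979)/(1.08 − (-0.5534)) = 1.115.
μ = 5.979 − (-0.5534)·1.115 = 6.596.

μ ≈ 6.596, σ ≈ 1.115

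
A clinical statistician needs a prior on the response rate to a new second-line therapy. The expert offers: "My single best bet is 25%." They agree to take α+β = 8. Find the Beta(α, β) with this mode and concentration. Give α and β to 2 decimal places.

For α,β > 1 the Beta mode is (α−1)/(α+β−2). With α+β = 8, the mode is (α−1)/6.
Set (α−1)/6 = 0.25 → α = 1 + 0.25·6 = 2.50.
β = 8 − α = 5.50.

α = 2.50, β = 5.50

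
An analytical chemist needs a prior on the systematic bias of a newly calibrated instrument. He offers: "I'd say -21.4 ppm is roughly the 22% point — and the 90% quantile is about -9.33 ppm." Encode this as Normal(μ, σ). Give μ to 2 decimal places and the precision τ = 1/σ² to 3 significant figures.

For Normal(μ,σ), the p-quantile is μ + z_p·σ. Here z_{0.22} = -0.7722, z_{0.9} = 1.282.
So -21.4 = μ − 0.7722σ and -9.33 = μ + 1.282σ.
Subtracting: σ = (-9.33 − -21.4)/(1.282 − (-0.7722)) = 5.88.
Then μ = -21.4 − (-0.7722)·5.88 = -16.86.
Precision τ = 1/σ² = 1/5.877² = 0.029.

μ = -16.86, τ = 0.029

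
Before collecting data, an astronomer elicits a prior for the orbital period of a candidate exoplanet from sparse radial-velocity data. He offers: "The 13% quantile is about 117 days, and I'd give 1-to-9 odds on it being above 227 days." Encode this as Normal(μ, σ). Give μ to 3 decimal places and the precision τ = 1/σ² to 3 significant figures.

The p-quantile of Normal(μ,σ) is μ + z_p·σ, with z_{0.13} = -1.126 and z_{0.9} = 1.282.
Eliminate σ: μ = (z₂·x₁ − z₁·x₂)/(z₂ − z₁) = (1.282·117 − (-1.126)·227)/2.408 = 168.456.
Then σ = (x₂ − x₁)/(z₂ − z₁) = (227 − 117)/2.408 = 45.682.
Precision τ = 1/σ² = 1/45.68² = 0.000479.

μ = 168.456, τ = 0.000479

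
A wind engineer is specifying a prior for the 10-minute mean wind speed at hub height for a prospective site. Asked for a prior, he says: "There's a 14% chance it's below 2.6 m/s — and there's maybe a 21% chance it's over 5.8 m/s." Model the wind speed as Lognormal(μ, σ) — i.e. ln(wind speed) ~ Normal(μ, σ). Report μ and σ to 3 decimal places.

μ ≈ 1.415, σ ≈ 0.425

If T ~ Lognormal(μ,σ) then ln T ~ Normal(μ,σ), so the p-quantile of ln T is μ + z_p·σ.
ln(2.6) = 0.9555 and ln(5.8) = 1.758; z_{0.14} = -1.08, z_{0.79} = 0.8064.
σ = (1.758 − 0.9555)/(0.8064 − (-1.08)) = 0.425.
μ = 0.9555 − (-1.08)·0.425 = 1.415.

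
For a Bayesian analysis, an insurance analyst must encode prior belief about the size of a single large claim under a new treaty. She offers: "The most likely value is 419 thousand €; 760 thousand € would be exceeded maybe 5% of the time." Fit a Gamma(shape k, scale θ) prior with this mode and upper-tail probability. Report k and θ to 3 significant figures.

Gamma(k,θ) with k>1 has mode (k−1)θ, so θ = 419/(k−1).
Need P(X < 760) = 0.95 with θ tied to k this way. Start at k = 2, θ = 419: P(X<760) ≈ 0.541.
Too low — raise k to concentrate. Iterating converges to k ≈ 8.86.
Then θ = 419/(8.86−1) ≈ 53.3.

k ≈ 8.86, θ ≈ 53.3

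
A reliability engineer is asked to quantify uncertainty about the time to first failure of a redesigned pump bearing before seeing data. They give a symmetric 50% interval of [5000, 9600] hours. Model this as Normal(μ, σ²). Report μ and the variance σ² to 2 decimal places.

μ = 7300.00, σ² = 11627998.40

A symmetric 50% interval runs μ ± z·σ with z = 0.6745.
Half-width = 2300, so σ = 2300/0.6745 = 3409.985 and σ² = 11627998.40.
μ is the interval midpoint, 7300.00.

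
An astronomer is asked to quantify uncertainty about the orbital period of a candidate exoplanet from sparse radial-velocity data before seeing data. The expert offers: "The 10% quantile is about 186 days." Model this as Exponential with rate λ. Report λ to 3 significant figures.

P(T < 186.0) = 1 − e^(−λ·186.0) = 0.1, so λ = −ln(1−0.1)/186.0 = −ln(0.9)/186.0 = 0.000566.

λ ≈ 0.000566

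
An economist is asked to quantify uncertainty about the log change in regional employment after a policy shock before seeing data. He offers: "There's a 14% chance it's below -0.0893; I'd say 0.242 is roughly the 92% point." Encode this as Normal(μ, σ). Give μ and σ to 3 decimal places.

μ = 0.055, σ = 0.133

The p-quantile of Normal(μ,σ) is μ + z_p·σ, with z_{0.14} = -1.08 and z_{0.92} = 1.405.
Eliminate σ: μ = (z₂·x₁ − z₁·x₂)/(z₂ − z₁) = (1.405·-0.0893 − (-1.08)·0.242)/2.485 = 0.055.
Then σ = (x₂ − x₁)/(z₂ − z₁) = (0.242 − -0.0893)/2.485 = 0.133.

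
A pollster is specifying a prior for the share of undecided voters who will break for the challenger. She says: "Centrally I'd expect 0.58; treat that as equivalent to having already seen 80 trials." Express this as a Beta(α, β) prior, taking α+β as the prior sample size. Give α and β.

α = 46.4, β = 33.6

Under the effective-sample-size interpretation, Beta(α, β) has prior mean α/(α+β) and prior sample size α+β.
So α+β = 80 and α/(α+β) = 0.58, giving α = 0.58·80 = 46.4 and β = 80 − 46.4 = 33.6.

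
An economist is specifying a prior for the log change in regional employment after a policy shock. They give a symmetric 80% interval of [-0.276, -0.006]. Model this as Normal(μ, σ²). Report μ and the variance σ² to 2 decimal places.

μ = -0.14, σ² = 0.01

A symmetric 80% interval runs μ ± z·σ with z = 1.282.
Half-width = 0.135, so σ = 0.135/1.282 = 0.105 and σ² = 0.01.
μ is the interval midpoint, -0.14.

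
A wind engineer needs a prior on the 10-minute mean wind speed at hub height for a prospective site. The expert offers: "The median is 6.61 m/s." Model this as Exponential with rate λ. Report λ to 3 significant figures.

λ ≈ 0.105

Exponential median = ln 2 / λ, so λ = ln 2 / 6.61 = 0.105.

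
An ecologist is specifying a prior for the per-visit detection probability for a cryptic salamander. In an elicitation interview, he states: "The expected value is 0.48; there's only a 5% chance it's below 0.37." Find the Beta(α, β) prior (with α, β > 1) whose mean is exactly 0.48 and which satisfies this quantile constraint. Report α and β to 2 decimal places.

With mean 0.48 fixed, write α = 0.48s, β = 0.52s where s = α+β.
Need P(θ < 0.37) = 0.05 under Beta(0.48s, 0.52s). Normal approximation: (q−m)/√(m(1−m)/s) ≈ z_{0.05} = -1.64, so s ≈ 0.48·0.52·(-1.64)²/(0.37−0.48)² = 55.8.
At s = 55.8: P(θ<0.37) ≈ 0.048. Adjusting to match 0.05 gives s ≈ 54.52.
So α = 0.48·54.52 ≈ 26.17, β = 0.52·54.52 ≈ 28.35.

α ≈ 26.17, β ≈ 28.35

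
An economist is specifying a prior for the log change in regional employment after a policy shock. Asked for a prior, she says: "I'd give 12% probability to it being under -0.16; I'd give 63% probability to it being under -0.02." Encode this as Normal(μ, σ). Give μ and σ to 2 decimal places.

μ = -0.05, σ = 0.09

For Normal(μ,σ), the p-quantile is μ + z_p·σ. Here z_{0.12} = -1.175, z_{0.63} = 0.3319.
So -0.16 = μ − 1.175σ and -0.02 = μ + 0.3319σ.
Subtracting: σ = (-0.02 − -0.16)/(0.3319 − (-1.175)) = 0.09.
Then μ = -0.16 − (-1.175)·0.09 = -0.05.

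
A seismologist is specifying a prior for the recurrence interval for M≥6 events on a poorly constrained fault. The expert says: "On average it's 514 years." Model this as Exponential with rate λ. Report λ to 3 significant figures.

λ ≈ 0.00195

Exponential mean = 1/λ, so λ = 1/514.0 = 0.00195.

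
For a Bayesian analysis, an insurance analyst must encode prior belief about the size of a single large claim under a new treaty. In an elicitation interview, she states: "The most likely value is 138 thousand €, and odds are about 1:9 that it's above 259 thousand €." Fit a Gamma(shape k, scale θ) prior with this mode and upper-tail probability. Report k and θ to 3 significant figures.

k ≈ 5.82, θ ≈ 28.6

Gamma(k,θ) with k>1 has mode (k−1)θ, so θ = 138/(k−1).
Need P(X < 259) = 0.9 with θ tied to k this way. Start at k = 2, θ = 138: P(X<259) ≈ 0.560.
Too low — raise k to concentrate. Iterating converges to k ≈ 5.82.
Then θ = 138/(5.82−1) ≈ 28.6.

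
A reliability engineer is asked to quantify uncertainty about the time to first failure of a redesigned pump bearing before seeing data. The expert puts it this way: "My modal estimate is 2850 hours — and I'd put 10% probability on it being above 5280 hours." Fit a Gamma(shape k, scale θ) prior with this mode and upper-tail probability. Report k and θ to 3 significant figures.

Gamma(k,θ) with k>1 has mode (k−1)θ, so θ = 2850/(k−1).
Need P(X < 5280) = 0.9 with θ tied to k this way. Start at k = 2, θ = 2850: P(X<5280) ≈ 0.553.
Too low — raise k to concentrate. Iterating converges to k ≈ 6.02.
Then θ = 2850/(6.02−1) ≈ 568.

k ≈ 6.02, θ ≈ 568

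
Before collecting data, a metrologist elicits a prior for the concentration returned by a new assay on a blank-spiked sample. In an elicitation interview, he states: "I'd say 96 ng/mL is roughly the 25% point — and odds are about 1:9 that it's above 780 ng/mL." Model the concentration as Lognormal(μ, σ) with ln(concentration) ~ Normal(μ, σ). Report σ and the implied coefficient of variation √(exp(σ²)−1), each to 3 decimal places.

σ ≈ 1.071, CV ≈ 1.466

If T ~ Lognormal(μ,σ) then ln T ~ Normal(μ,σ), so the p-quantile of ln T is μ + z_p·σ.
ln(96) = 4.564 and ln(780) = 6.659; z_{0.25} = -0.6745, z_{0.9} = 1.282.
σ = (6.659 − 4.564)/(1.282 − (-0.6745)) = 1.071.
μ = 4.564 − (-0.6745)·1.071 = 5.287.
CV = √(exp(σ²)−1) = √(exp(1.1471)−1) = 1.466.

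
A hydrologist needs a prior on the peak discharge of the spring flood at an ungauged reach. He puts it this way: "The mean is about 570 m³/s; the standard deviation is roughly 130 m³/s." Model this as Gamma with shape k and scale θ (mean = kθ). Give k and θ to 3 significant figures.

For Gamma(k, scale θ): mean = kθ, variance = kθ², so CV = 1/√k.
CV = SD/mean = 130/570 = 0.2281, hence k = 1/CV² = 19.2.
Then θ = mean/k = 570/19.2 = 29.6.

k ≈ 19.2, θ ≈ 29.6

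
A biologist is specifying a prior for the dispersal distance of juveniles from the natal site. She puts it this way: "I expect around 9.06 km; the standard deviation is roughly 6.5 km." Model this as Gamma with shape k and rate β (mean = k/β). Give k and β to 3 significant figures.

k ≈ 1.94, β ≈ 0.214

For Gamma(k, rate β): mean = k/β, variance = k/β², so CV = 1/√k.
CV = SD/mean = 6.5/9.06 = 0.7174, hence k = 1/CV² = 1.94.
Then β = k/mean = 1.94/9.06 = 0.214.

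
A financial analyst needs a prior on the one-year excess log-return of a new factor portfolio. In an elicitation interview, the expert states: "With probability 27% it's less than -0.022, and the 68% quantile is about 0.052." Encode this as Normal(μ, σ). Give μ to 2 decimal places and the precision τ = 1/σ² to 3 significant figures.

For Normal(μ,σ), the p-quantile is μ + z_p·σ. Here z_{0.27} = -0.6128, z_{0.68} = 0.4677.
So -0.022 = μ − 0.6128σ and 0.052 = μ + 0.4677σ.
Subtracting: σ = (0.052 − -0.022)/(0.4677 − (-0.6128)) = 0.07.
Then μ = -0.022 − (-0.6128)·0.07 = 0.02.
Precision τ = 1/σ² = 1/0.06849² = 213.

μ = 0.02, τ = 213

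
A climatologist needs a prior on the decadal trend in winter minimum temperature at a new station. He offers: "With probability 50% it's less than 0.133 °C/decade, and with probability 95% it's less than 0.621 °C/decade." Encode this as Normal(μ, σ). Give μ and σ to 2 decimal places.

μ = 0.13, σ = 0.30

The p-quantile of Normal(μ,σ) is μ + z_p·σ, with z_{0.5} = 0 and z_{0.95} = 1.645.
Eliminate σ: μ = (z₂·x₁ − z₁·x₂)/(z₂ − z₁) = (1.645·0.133 − (0)·0.621)/1.645 = 0.13.
Then σ = (x₂ − x₁)/(z₂ − z₁) = (0.621 − 0.133)/1.645 = 0.30.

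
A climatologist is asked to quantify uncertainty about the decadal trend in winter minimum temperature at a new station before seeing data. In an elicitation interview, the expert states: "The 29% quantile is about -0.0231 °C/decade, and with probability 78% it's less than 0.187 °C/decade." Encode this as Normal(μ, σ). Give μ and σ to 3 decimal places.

The p-quantile of Normal(μ,σ) is μ + z_p·σ, with z_{0.29} = -0.5534 and z_{0.78} = 0.7722.
Eliminate σ: μ = (z₂·x₁ − z₁·x₂)/(z₂ − z₁) = (0.7722·-0.0231 − (-0.5534)·0.187)/1.326 = 0.065.
Then σ = (x₂ − x₁)/(z₂ − z₁) = (0.187 − -0.0231)/1.326 = 0.158.

μ = 0.065, σ = 0.158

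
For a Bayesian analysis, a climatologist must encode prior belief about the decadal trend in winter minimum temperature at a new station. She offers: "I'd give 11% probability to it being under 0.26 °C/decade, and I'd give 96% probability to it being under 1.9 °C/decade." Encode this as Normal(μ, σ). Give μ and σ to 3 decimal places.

μ = 0.936, σ = 0.551

For Normal(μ,σ), the p-quantile is μ + z_p·σ. Here z_{0.11} = -1.227, z_{0.96} = 1.751.
So 0.26 = μ − 1.227σ and 1.9 = μ + 1.751σ.
Subtracting: σ = (1.9 − 0.26)/(1.751 − (-1.227)) = 0.551.
Then μ = 0.26 − (-1.227)·0.551 = 0.936.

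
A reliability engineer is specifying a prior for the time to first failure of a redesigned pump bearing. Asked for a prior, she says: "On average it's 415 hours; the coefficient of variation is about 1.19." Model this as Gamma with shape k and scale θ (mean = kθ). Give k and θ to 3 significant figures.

k ≈ 0.706, θ ≈ 588

For Gamma(k, scale θ): mean = kθ, variance = kθ², so CV = 1/√k.
CV = 1.19, hence k = 1/CV² = 0.706.
Then θ = mean/k = 415/0.706 = 588.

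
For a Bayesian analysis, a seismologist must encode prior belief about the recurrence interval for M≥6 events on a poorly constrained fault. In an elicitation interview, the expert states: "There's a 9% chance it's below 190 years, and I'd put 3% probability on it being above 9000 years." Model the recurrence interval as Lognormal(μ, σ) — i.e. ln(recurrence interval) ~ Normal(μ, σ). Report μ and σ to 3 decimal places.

μ ≈ 6.853, σ ≈ 1.198

If T ~ Lognormal(μ,σ) then ln T ~ Normal(μ,σ), so the p-quantile of ln T is μ + z_p·σ.
ln(190) = 5.247 and ln(9000) = 9.105; z_{0.09} = -1.341, z_{0.97} = 1.881.
σ = (9.105 − 5.247)/(1.881 − (-1.341)) = 1.198.
μ = 5.247 − (-1.341)·1.198 = 6.853.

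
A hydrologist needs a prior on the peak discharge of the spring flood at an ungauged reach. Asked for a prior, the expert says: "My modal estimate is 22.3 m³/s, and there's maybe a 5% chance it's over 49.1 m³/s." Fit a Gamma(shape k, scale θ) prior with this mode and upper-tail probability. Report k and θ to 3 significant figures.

k ≈ 5.42, θ ≈ 5.05

Gamma(k,θ) with k>1 has mode (k−1)θ, so θ = 22.3/(k−1).
Need P(X < 49.1) = 0.95 with θ tied to k this way. Start at k = 2, θ = 22.3: P(X<49.1) ≈ 0.646.
Too low — raise k to concentrate. Iterating converges to k ≈ 5.42.
Then θ = 22.3/(5.42−1) ≈ 5.05.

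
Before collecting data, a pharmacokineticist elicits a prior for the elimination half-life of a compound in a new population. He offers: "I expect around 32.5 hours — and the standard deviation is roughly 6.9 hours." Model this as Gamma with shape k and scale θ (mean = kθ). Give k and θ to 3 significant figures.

k ≈ 22.2, θ ≈ 1.46

For Gamma(k, scale θ): mean = kθ, variance = kθ², so CV = 1/√k.
CV = SD/mean = 6.9/32.5 = 0.2123, hence k = 1/CV² = 22.2.
Then θ = mean/k = 32.5/22.2 = 1.46.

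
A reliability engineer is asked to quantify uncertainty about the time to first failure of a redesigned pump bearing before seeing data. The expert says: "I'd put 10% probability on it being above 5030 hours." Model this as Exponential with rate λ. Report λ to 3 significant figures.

λ ≈ 0.000458

P(T > 5030.0) = e^(−λ·5030.0) = 0.1, so λ = −ln(0.1)/5030.0 = 0.000458.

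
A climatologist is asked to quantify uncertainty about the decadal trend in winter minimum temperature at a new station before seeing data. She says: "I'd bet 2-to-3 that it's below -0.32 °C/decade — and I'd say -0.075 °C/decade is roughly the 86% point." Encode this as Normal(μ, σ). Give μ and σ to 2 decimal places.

μ = -0.27, σ = 0.18

The p-quantile of Normal(μ,σ) is μ + z_p·σ, with z_{0.4} = -0.2533 and z_{0.86} = 1.08.
Eliminate σ: μ = (z₂·x₁ − z₁·x₂)/(z₂ − z₁) = (1.08·-0.32 − (-0.2533)·-0.075)/1.334 = -0.27.
Then σ = (x₂ − x₁)/(z₂ − z₁) = (-0.075 − -0.32)/1.334 = 0.18.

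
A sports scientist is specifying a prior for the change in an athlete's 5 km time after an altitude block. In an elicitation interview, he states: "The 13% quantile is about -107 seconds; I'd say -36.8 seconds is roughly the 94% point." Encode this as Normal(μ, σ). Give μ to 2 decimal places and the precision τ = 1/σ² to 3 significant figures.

For Normal(μ,σ), the p-quantile is μ + z_p·σ. Here z_{0.13} = -1.126, z_{0.94} = 1.555.
So -107 = μ − 1.126σ and -36.8 = μ + 1.555σ.
Subtracting: σ = (-36.8 − -107)/(1.555 − (-1.126)) = 26.18.
Then μ = -107 − (-1.126)·26.18 = -77.51.
Precision τ = 1/σ² = 1/26.18² = 0.00146.

μ = -77.51, τ = 0.00146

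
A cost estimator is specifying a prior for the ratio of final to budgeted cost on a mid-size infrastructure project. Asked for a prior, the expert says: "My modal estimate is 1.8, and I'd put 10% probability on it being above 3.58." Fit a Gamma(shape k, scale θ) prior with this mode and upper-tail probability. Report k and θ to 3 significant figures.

k ≈ 5.05, θ ≈ 0.444

Gamma(k,θ) with k>1 has mode (k−1)θ, so θ = 1.8/(k−1).
Need P(X < 3.58) = 0.9 with θ tied to k this way. Start at k = 2, θ = 1.8: P(X<3.58) ≈ 0.591.
Too low — raise k to concentrate. Iterating converges to k ≈ 5.05.
Then θ = 1.8/(5.05−1) ≈ 0.444.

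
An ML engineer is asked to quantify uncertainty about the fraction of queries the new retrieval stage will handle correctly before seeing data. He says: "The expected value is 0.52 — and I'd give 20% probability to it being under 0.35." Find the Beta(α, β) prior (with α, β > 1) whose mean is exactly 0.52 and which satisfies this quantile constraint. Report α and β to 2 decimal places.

α ≈ 3.22, β ≈ 2.97

With mean 0.52 fixed, write α = 0.52s, β = 0.48s where s = α+β.
Need P(θ < 0.35) = 0.2 under Beta(0.52s, 0.48s). Normal approximation: (q−m)/√(m(1−m)/s) ≈ z_{0.2} = -0.842, so s ≈ 0.52·0.48·(-0.842)²/(0.35−0.52)² = 6.1.
At s = 6.1: P(θ<0.35) ≈ 0.202. Adjusting to match 0.2 gives s ≈ 6.19.
So α = 0.52·6.19 ≈ 3.22, β = 0.48·6.19 ≈ 2.97.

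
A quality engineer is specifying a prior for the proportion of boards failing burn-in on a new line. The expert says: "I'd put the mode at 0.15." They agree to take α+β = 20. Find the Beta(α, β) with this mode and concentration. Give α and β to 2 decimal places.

α = 3.70, β = 16.30

For α,β > 1 the Beta mode is (α−1)/(α+β−2). With α+β = 20, the mode is (α−1)/18.
Set (α−1)/18 = 0.15 → α = 1 + 0.15·18 = 3.70.
β = 20 − α = 16.30.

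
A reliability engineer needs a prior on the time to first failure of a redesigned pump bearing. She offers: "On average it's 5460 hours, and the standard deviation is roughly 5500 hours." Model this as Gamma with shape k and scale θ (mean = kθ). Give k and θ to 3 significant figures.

For Gamma(k, scale θ): mean = kθ, variance = kθ², so CV = 1/√k.
CV = SD/mean = 5500/5460 = 1.007, hence k = 1/CV² = 0.986.
Then θ = mean/k = 5460/0.986 = 5540.

k ≈ 0.986, θ ≈ 5540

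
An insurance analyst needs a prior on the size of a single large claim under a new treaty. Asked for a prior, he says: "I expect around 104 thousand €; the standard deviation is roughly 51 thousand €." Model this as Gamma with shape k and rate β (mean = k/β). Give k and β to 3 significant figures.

k ≈ 4.16, β ≈ 0.04

For Gamma(k, rate β): mean = k/β, variance = k/β², so CV = 1/√k.
CV = SD/mean = 51/104 = 0.4904, hence k = 1/CV² = 4.16.
Then β = k/mean = 4.16/104 = 0.04.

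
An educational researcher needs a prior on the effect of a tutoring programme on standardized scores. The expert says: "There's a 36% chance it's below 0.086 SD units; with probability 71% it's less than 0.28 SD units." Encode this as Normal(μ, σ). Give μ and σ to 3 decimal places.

μ = 0.162, σ = 0.213

The p-quantile of Normal(μ,σ) is μ + z_p·σ, with z_{0.36} = -0.3585 and z_{0.71} = 0.5534.
Eliminate σ: μ = (z₂·x₁ − z₁·x₂)/(z₂ − z₁) = (0.5534·0.086 − (-0.3585)·0.28)/0.9118 = 0.162.
Then σ = (x₂ − x₁)/(z₂ − z₁) = (0.28 − 0.086)/0.9118 = 0.213.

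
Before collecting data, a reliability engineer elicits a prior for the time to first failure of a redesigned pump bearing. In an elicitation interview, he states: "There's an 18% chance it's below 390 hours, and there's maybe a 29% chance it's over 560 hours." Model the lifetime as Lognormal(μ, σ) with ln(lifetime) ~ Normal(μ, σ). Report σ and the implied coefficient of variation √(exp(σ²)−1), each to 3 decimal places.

σ ≈ 0.246, CV ≈ 0.250

If T ~ Lognormal(μ,σ) then ln T ~ Normal(μ,σ), so the p-quantile of ln T is μ + z_p·σ.
ln(390) = 5.966 and ln(560) = 6.328; z_{0.18} = -0.9154, z_{0.71} = 0.5534.
σ = (6.328 − 5.966)/(0.5534 − (-0.9154)) = 0.246.
μ = 5.966 − (-0.9154)·0.246 = 6.192.
CV = √(exp(σ²)−1) = √(exp(0.0607)−1) = 0.250.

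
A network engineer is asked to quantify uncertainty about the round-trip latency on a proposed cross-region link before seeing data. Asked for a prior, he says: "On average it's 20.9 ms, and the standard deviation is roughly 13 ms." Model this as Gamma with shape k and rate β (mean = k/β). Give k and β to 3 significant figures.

k ≈ 2.58, β ≈ 0.124

For Gamma(k, rate β): mean = k/β, variance = k/β², so CV = 1/√k.
CV = SD/mean = 13/20.9 = 0.622, hence k = 1/CV² = 2.58.
Then β = k/mean = 2.58/20.9 = 0.124.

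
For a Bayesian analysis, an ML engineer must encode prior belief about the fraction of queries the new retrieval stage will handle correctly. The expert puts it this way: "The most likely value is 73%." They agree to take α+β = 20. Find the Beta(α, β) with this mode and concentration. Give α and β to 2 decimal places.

For α,β > 1 the Beta mode is (α−1)/(α+β−2). With α+β = 20, the mode is (α−1)/18.
Set (α−1)/18 = 0.73 → α = 1 + 0.73·18 = 14.14.
β = 20 − α = 5.86.

α = 14.14, β = 5.86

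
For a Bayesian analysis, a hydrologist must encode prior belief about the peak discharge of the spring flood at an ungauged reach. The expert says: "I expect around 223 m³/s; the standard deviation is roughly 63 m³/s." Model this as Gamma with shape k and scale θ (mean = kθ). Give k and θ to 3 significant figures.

For Gamma(k, scale θ): mean = kθ, variance = kθ², so CV = 1/√k.
CV = SD/mean = 63/223 = 0.2825, hence k = 1/CV² = 12.5.
Then θ = mean/k = 223/12.5 = 17.8.

k ≈ 12.5, θ ≈ 17.8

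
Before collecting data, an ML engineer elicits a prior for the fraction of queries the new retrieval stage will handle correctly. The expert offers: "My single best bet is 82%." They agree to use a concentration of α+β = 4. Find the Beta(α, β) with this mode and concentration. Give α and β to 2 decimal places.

α = 2.64, β = 1.36

For α,β > 1 the Beta mode is (α−1)/(α+β−2). With α+β = 4, the mode is (α−1)/2.
Set (α−1)/2 = 0.82 → α = 1 + 0.82·2 = 2.64.
β = 4 − α = 1.36.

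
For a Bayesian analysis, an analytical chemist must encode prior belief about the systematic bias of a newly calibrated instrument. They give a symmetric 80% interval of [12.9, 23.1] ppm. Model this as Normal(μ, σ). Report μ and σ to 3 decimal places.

A symmetric 80% interval runs μ ± z·σ with z = 1.282.
Half-width = 5.1, so σ = 5.1/1.282 = 3.980.
μ is the interval midpoint, 18.000.

μ = 18.000, σ = 3.980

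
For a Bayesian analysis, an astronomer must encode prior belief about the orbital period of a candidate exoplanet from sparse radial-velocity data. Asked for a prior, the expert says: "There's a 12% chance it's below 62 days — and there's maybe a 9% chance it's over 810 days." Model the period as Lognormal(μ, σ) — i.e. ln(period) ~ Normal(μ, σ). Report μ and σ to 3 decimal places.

μ ≈ 5.327, σ ≈ 1.022

If T ~ Lognormal(μ,σ) then ln T ~ Normal(μ,σ), so the p-quantile of ln T is μ + z_p·σ.
ln(62) = 4.127 and ln(810) = 6.697; z_{0.12} = -1.175, z_{0.91} = 1.341.
σ = (6.697 − 4.127)/(1.341 − (-1.175)) = 1.022.
μ = 4.127 − (-1.175)·1.022 = 5.327.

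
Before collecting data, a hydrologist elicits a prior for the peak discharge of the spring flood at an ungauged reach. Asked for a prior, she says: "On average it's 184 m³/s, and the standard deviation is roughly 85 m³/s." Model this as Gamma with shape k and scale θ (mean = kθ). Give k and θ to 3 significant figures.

For Gamma(k, scale θ): mean = kθ, variance = kθ², so CV = 1/√k.
CV = SD/mean = 85/184 = 0.462, hence k = 1/CV² = 4.69.
Then θ = mean/k = 184/4.69 = 39.3.

k ≈ 4.69, θ ≈ 39.3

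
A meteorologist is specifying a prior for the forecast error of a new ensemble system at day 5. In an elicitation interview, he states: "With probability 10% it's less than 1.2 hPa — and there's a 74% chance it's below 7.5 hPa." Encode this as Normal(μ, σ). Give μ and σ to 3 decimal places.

The p-quantile of Normal(μ,σ) is μ + z_p·σ, with z_{0.1} = -1.282 and z_{0.74} = 0.6433.
Eliminate σ: μ = (z₂·x₁ − z₁·x₂)/(z₂ − z₁) = (0.6433·1.2 − (-1.282)·7.5)/1.925 = 5.394.
Then σ = (x₂ − x₁)/(z₂ − z₁) = (7.5 − 1.2)/1.925 = 3.273.

μ = 5.394, σ = 3.273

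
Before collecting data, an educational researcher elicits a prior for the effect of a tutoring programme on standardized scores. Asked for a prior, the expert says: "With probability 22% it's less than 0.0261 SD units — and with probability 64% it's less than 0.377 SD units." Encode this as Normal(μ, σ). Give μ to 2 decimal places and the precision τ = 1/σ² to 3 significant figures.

μ = 0.27, τ = 10.4

The p-quantile of Normal(μ,σ) is μ + z_p·σ, with z_{0.22} = -0.7722 and z_{0.64} = 0.3585.
Eliminate σ: μ = (z₂·x₁ − z₁·x₂)/(z₂ − z₁) = (0.3585·0.0261 − (-0.7722)·0.377)/1.131 = 0.27.
Then σ = (x₂ − x₁)/(z₂ − z₁) = (0.377 − 0.0261)/1.131 = 0.31.
Precision τ = 1/σ² = 1/0.3104² = 10.4.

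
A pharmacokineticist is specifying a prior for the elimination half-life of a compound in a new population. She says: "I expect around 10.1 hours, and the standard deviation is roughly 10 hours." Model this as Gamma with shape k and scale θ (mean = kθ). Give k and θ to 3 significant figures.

k ≈ 1.02, θ ≈ 9.9

For Gamma(k, scale θ): mean = kθ, variance = kθ², so CV = 1/√k.
CV = SD/mean = 10/10.1 = 0.9901, hence k = 1/CV² = 1.02.
Then θ = mean/k = 10.1/1.02 = 9.9.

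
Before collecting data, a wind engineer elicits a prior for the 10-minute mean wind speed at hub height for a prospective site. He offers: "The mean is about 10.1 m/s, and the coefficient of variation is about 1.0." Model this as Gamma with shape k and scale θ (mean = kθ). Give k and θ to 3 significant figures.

k ≈ 1, θ ≈ 10.1

For Gamma(k, scale θ): mean = kθ, variance = kθ², so CV = 1/√k.
CV = 1.0, hence k = 1/CV² = 1.
Then θ = mean/k = 10.1/1 = 10.1.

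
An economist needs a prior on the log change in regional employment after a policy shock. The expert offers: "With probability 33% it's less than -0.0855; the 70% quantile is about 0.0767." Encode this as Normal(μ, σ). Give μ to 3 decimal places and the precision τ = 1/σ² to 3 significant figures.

μ = -0.012, τ = 35.3

The p-quantile of Normal(μ,σ) is μ + z_p·σ, with z_{0.33} = -0.4399 and z_{0.7} = 0.5244.
Eliminate σ: μ = (z₂·x₁ − z₁·x₂)/(z₂ − z₁) = (0.5244·-0.0855 − (-0.4399)·0.0767)/0.9643 = -0.012.
Then σ = (x₂ − x₁)/(z₂ − z₁) = (0.0767 − -0.0855)/0.9643 = 0.168.
Precision τ = 1/σ² = 1/0.1682² = 35.3.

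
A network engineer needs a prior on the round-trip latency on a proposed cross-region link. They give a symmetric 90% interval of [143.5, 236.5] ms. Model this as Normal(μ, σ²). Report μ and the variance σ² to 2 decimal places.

μ = 190.00, σ² = 799.19

A symmetric 90% interval runs μ ± z·σ with z = 1.645.
Half-width = 46.5, so σ = 46.5/1.645 = 28.270 and σ² = 799.19.
μ is the interval midpoint, 190.00.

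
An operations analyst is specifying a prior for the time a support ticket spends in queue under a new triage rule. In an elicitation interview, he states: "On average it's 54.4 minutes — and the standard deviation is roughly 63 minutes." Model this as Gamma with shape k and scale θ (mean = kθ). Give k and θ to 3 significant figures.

k ≈ 0.746, θ ≈ 73

For Gamma(k, scale θ): mean = kθ, variance = kθ², so CV = 1/√k.
CV = SD/mean = 63/54.4 = 1.158, hence k = 1/CV² = 0.746.
Then θ = mean/k = 54.4/0.746 = 73.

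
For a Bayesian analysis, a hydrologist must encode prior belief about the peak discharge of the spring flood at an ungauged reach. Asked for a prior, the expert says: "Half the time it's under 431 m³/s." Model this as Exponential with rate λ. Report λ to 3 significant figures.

Exponential median = ln 2 / λ, so λ = ln 2 / 431.0 = 0.00161.

λ ≈ 0.00161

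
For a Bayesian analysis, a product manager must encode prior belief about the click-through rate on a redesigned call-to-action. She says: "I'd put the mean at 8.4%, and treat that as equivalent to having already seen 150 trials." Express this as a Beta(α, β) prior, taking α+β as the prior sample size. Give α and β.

Under the effective-sample-size interpretation, Beta(α, β) has prior mean α/(α+β) and prior sample size α+β.
So α+β = 150 and α/(α+β) = 0.084, giving α = 0.084·150 = 12.6 and β = 150 − 12.6 = 137.4.

α = 12.6, β = 137.4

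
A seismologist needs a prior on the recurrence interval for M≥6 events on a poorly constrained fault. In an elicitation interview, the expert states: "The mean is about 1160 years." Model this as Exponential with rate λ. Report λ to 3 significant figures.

Exponential mean = 1/λ, so λ = 1/1160.0 = 0.000862.

λ ≈ 0.000862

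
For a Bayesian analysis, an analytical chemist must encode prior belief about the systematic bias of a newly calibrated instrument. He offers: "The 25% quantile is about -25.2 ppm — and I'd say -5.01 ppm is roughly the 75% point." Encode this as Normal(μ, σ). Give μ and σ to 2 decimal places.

For Normal(μ,σ), the p-quantile is μ + z_p·σ. Here z_{0.25} = -0.6745, z_{0.75} = 0.6745.
So -25.2 = μ − 0.6745σ and -5.01 = μ + 0.6745σ.
Subtracting: σ = (-5.01 − -25.2)/(0.6745 − (-0.6745)) = 14.97.
Then μ = -25.2 − (-0.6745)·14.97 = -15.11.

μ = -15.11, σ = 14.97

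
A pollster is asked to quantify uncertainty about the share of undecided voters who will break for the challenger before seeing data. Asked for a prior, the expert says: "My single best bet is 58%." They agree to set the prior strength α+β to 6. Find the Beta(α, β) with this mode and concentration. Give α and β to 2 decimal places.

α = 3.32, β = 2.68

For α,β > 1 the Beta mode is (α−1)/(α+β−2). With α+β = 6, the mode is (α−1)/4.
Set (α−1)/4 = 0.58 → α = 1 + 0.58·4 = 3.32.
β = 6 − α = 2.68.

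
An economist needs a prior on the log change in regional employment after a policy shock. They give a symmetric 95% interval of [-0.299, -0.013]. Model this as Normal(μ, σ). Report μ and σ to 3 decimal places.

A symmetric 95% interval runs μ ± z·σ with z = 1.96.
Half-width = 0.143, so σ = 0.143/1.96 = 0.073.
μ is the interval midpoint, -0.156.

μ = -0.156, σ = 0.073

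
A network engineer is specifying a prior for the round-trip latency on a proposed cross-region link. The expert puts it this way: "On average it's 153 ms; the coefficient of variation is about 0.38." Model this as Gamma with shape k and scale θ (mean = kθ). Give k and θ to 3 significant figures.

k ≈ 6.93, θ ≈ 22.1

For Gamma(k, scale θ): mean = kθ, variance = kθ², so CV = 1/√k.
CV = 0.38, hence k = 1/CV² = 6.93.
Then θ = mean/k = 153/6.93 = 22.1.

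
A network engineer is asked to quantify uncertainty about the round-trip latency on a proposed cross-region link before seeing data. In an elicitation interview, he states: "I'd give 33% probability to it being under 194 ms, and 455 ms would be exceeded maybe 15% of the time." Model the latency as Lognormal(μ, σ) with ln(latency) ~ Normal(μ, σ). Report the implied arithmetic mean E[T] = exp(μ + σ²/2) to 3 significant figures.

If T ~ Lognormal(μ,σ) then ln T ~ Normal(μ,σ), so the p-quantile of ln T is μ + z_p·σ.
ln(194) = 5.268 and ln(455) = 6.12; z_{0.33} = -0.4399, z_{0.85} = 1.036.
σ = (6.12 − 5.268)/(1.036 − (-0.4399)) = 0.577.
μ = 5.268 − (-0.4399)·0.577 = 5.522.
E[T] = exp(μ + σ²/2) = exp(5.522 + 0.1667) = 295 ms.

E[T] ≈ 295 ms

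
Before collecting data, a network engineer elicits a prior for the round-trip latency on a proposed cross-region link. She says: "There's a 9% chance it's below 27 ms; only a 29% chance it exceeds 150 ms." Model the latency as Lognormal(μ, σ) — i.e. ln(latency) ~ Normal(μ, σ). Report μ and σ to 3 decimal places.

If T ~ Lognormal(μ,σ) then ln T ~ Normal(μ,σ), so the p-quantile of ln T is μ + z_p·σ.
ln(27) = 3.296 and ln(150) = 5.011; z_{0.09} = -1.341, z_{0.71} = 0.5534.
σ = (5.011 − 3.296)/(0.5534 − (-1.341)) = 0.905.
μ = 3.296 − (-1.341)·0.905 = 4.510.

μ ≈ 4.510, σ ≈ 0.905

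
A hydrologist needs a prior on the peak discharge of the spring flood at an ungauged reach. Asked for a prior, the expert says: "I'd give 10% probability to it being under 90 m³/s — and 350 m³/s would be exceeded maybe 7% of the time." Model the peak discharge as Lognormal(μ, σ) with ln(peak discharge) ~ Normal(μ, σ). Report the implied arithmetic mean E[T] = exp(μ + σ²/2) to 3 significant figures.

If T ~ Lognormal(μ,σ) then ln T ~ Normal(μ,σ), so the p-quantile of ln T is μ + z_p·σ.
ln(90) = 4.5 and ln(350) = 5.858; z_{0.1} = -1.282, z_{0.93} = 1.476.
σ = (5.858 − 4.5)/(1.476 − (-1.282)) = 0.493.
μ = 4.5 − (-1.282)·0.493 = 5.131.
E[T] = exp(μ + σ²/2) = exp(5.131 + 0.1213) = 191 m³/s.

E[T] ≈ 191 m³/s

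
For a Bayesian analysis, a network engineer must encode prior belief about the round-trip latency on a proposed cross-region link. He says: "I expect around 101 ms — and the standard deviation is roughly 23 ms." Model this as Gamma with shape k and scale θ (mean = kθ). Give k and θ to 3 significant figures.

k ≈ 19.3, θ ≈ 5.24

For Gamma(k, scale θ): mean = kθ, variance = kθ², so CV = 1/√k.
CV = SD/mean = 23/101 = 0.2277, hence k = 1/CV² = 19.3.
Then θ = mean/k = 101/19.3 = 5.24.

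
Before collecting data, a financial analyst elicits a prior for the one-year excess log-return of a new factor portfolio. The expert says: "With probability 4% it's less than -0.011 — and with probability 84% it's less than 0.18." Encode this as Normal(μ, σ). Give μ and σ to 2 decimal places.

μ = 0.11, σ = 0.07

The p-quantile of Normal(μ,σ) is μ + z_p·σ, with z_{0.04} = -1.751 and z_{0.84} = 0.9945.
Eliminate σ: μ = (z₂·x₁ − z₁·x₂)/(z₂ − z₁) = (0.9945·-0.011 − (-1.751)·0.18)/2.745 = 0.11.
Then σ = (x₂ − x₁)/(z₂ − z₁) = (0.18 − -0.011)/2.745 = 0.07.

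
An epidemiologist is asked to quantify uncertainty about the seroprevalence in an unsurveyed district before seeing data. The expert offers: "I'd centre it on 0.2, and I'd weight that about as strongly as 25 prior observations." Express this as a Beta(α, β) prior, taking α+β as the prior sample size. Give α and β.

Under the effective-sample-size interpretation, Beta(α, β) has prior mean α/(α+β) and prior sample size α+β.
So α+β = 25 and α/(α+β) = 0.2, giving α = 0.2·25 = 5 and β = 25 − 5 = 20.

α = 5, β = 20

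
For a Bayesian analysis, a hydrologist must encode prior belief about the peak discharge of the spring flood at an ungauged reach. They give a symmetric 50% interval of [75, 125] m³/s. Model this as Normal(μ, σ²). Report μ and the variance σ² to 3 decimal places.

μ = 100.000, σ² = 1373.818

A symmetric 50% interval runs μ ± z·σ with z = 0.6745.
Half-width = 25, so σ = 25/0.6745 = 37.0651 and σ² = 1373.818.
μ is the interval midpoint, 100.000.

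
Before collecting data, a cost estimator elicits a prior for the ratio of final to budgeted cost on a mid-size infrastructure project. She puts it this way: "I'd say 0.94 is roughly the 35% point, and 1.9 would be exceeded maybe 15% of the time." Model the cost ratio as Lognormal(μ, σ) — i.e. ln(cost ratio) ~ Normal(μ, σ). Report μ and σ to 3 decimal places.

If T ~ Lognormal(μ,σ) then ln T ~ Normal(μ,σ), so the p-quantile of ln T is μ + z_p·σ.
ln(0.94) = -0.06188 and ln(1.9) = 0.6419; z_{0.35} = -0.3853, z_{0.85} = 1.036.
σ = (0.6419 − -0.06188)/(1.036 − (-0.3853)) = 0.495.
μ = -0.06188 − (-0.3853)·0.495 = 0.129.

μ ≈ 0.129, σ ≈ 0.495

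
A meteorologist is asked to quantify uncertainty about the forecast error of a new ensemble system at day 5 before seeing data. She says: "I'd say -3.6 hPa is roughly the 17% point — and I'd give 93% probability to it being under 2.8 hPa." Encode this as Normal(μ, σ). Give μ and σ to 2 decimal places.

μ = -1.09, σ = 2.63

The p-quantile of Normal(μ,σ) is μ + z_p·σ, with z_{0.17} = -0.9542 and z_{0.93} = 1.476.
Eliminate σ: μ = (z₂·x₁ − z₁·x₂)/(z₂ − z₁) = (1.476·-3.6 − (-0.9542)·2.8)/2.43 = -1.09.
Then σ = (x₂ − x₁)/(z₂ − z₁) = (2.8 − -3.6)/2.43 = 2.63.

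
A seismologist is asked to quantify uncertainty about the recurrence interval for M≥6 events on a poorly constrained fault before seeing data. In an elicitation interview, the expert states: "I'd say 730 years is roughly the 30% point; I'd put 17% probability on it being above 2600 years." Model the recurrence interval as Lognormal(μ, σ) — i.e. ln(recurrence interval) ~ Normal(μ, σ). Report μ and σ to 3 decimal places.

μ ≈ 7.044, σ ≈ 0.859

If T ~ Lognormal(μ,σ) then ln T ~ Normal(μ,σ), so the p-quantile of ln T is μ + z_p·σ.
ln(730) = 6.593 and ln(2600) = 7.863; z_{0.3} = -0.5244, z_{0.83} = 0.9542.
σ = (7.863 − 6.593)/(0.9542 − (-0.5244)) = 0.859.
μ = 6.593 − (-0.5244)·0.859 = 7.044.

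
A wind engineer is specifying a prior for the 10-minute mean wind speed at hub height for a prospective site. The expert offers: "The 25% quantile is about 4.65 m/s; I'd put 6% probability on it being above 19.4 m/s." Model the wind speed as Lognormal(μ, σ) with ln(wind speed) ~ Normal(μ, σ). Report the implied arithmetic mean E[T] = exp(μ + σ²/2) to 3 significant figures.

If T ~ Lognormal(μ,σ) then ln T ~ Normal(μ,σ), so the p-quantile of ln T is μ + z_p·σ.
ln(4.65) = 1.537 and ln(19.4) = 2.965; z_{0.25} = -0.6745, z_{0.94} = 1.555.
σ = (2.965 − 1.537)/(1.555 − (-0.6745)) = 0.641.
μ = 1.537 − (-0.6745)·0.641 = 1.969.
E[T] = exp(μ + σ²/2) = exp(1.969 + 0.2053) = 8.8 m/s.

E[T] ≈ 8.8 m/s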